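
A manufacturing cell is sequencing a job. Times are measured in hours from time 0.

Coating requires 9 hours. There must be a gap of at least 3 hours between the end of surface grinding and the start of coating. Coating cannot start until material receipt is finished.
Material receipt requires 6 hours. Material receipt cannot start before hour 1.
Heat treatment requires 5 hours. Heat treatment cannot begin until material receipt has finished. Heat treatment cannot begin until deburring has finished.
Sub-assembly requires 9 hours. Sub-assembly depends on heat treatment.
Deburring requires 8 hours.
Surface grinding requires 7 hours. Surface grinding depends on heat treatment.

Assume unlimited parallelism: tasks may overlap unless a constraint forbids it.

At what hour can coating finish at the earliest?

Deburring has no prerequisites, so it starts at hour 0 and finishes at hour 8.
After its own release at hour 1, material receipt can start at hour 1 and finishes at hour 7.
Heat treatment cannot start until material receipt (finishes hour 7); deburring (finishes hour 8). The controlling bound is hour 8, so heat treatment finishes at 8 + 5 = hour 13.
After heat treatment (finishes hour 13), surface grinding can start at hour 13 and finishes at hour 20.
Coating cannot start until surface grinding (finishes hour 20, plus 3-hour gap → hour 23); material receipt (finishes hour 7). The controlling bound is hour 23, so coating finishes at 23 + 9 = hour 32.

32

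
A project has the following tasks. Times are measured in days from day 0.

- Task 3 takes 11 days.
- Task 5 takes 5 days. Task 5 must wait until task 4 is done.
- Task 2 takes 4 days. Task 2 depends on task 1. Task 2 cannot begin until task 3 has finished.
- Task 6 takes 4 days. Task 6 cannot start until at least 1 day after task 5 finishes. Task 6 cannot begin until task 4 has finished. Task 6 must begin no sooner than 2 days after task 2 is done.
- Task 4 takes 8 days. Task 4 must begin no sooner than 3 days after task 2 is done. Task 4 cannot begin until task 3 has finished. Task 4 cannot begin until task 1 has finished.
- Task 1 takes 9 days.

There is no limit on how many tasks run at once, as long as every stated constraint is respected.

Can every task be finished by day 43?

Yes

Nothing blocks task 3, so it runs from day 0 to day 11.
Nothing blocks task 1, so it runs from day 0 to day 9.
Task 2 needs all of task 1 (finishes day 9); task 3 (finishes day 11). That puts its earliest start at day 11; it finishes at 11 + 4 = day 15.
Task 4 cannot start until task 2 (finishes day 15, plus 3-day gap → day 18); task 3 (finishes day 11); task 1 (finishes day 9). The controlling bound is day 18, so task 4 finishes at 18 + 8 = day 26.
Task 5 waits on task 4 (finishes day 26), so it starts at day 26 and finishes at 26 + 5 = day 31.
Task 6 has to wait for task 5 (finishes day 31, plus 1-day gap → day 32); task 4 (finishes day 26); task 2 (finishes day 15, plus 2-day gap → day 17). The latest of these is day 32, so task 6 runs day 32 to 32 + 4 = day 36.
Every task is finished by day 36, which is no later than the deadline of 43, so the schedule is feasible.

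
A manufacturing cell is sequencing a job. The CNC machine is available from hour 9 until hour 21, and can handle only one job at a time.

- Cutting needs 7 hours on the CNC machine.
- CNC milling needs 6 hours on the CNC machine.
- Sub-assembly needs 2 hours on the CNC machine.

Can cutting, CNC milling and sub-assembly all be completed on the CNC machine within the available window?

No

The CNC machine window is 21 − 9 = 12 hours.
Running back to back, the jobs need 7 + 6 + 2 = 15 hours on the CNC machine.
Since 15 > 12, they cannot all fit.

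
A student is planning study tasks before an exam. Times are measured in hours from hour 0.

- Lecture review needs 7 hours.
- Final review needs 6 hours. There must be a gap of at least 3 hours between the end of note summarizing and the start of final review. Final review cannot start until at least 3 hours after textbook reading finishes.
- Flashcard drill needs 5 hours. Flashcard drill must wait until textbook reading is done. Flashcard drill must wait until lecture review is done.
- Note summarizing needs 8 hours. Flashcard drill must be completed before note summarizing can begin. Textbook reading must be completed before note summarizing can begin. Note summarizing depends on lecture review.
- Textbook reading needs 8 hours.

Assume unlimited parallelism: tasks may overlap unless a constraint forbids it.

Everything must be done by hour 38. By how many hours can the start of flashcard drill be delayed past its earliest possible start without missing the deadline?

Lecture review can start immediately at hour 0; it finishes at hour 7.
Nothing blocks textbook reading, so it runs from hour 0 to hour 8.
Flashcard drill needs all of textbook reading (finishes hour 8); lecture review (finishes hour 7). That puts its earliest start at hour 8; it finishes at 8 + 5 = hour 13.

Working backward from the deadline:
Final review has no dependents, so it just needs to finish by hour 38. Starting by 38 − 6 = hour 32 achieves that.
Note summarizing must finish before final review (must start by hour 32, minus 3-hour gap → hour 29). With an 8-hour duration, note summarizing must start by 29 − 8 = hour 21.
Since note summarizing (must start by hour 21) depends on it, flashcard drill must finish by hour 21. Backing off its 5-hour duration gives a latest start of hour 16.
So flashcard drill can start as early as hour 8 and as late as hour 16, giving 16 − 8 = 8 hours of slack.

8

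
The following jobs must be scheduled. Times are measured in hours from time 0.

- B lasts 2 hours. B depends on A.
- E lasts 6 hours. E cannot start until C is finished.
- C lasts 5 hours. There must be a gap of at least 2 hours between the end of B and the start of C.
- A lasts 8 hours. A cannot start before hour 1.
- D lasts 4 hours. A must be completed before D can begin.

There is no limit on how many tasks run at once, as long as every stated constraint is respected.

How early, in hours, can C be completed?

18

A waits on its own release at hour 1, so it starts at hour 1 and finishes at 1 + 8 = hour 9.
After A (finishes hour 9), B can start at hour 9 and finishes at hour 11.
C waits on B (finishes hour 11, plus 2-hour gap → hour 13), so it starts at hour 13 and finishes at 13 + 5 = hour 18.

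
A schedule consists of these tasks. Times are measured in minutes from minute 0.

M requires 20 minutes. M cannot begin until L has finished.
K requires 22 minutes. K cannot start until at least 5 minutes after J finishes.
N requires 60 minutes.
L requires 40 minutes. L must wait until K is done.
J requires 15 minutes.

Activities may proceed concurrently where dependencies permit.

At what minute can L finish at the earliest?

82

Nothing blocks J, so it runs from minute 0 to minute 15.
K waits on J (finishes minute 15, plus 5-minute gap → minute 20), so it starts at minute 20 and finishes at 20 + 22 = minute 42.
L cannot begin until K (finishes minute 42). It runs from minute 42 to 42 + 40 = minute 82.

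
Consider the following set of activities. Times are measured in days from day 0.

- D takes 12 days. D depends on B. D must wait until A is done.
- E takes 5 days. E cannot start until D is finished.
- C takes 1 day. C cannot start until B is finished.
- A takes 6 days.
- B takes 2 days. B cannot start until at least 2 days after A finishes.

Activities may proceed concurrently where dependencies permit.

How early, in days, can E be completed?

27

A has no prerequisites, so it starts at day 0 and finishes at day 6.
After A (finishes day 6, plus 2-day gap → day 8), B can start at day 8 and finishes at day 10.
D has to wait for B (finishes day 10); A (finishes day 6). The latest of these is day 10, so D runs day 10 to 10 + 12 = day 22.
E waits on D (finishes day 22), so it starts at day 22 and finishes at 22 + 5 = day 27.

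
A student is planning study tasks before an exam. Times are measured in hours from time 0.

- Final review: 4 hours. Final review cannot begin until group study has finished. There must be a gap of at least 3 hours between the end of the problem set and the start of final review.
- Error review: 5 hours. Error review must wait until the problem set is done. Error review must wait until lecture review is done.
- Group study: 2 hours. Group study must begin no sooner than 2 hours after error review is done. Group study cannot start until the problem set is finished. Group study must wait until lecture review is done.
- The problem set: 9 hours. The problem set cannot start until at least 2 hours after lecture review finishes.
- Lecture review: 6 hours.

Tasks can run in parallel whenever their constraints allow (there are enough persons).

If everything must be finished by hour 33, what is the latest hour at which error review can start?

Final review has no dependents, so it just needs to finish by hour 33. Starting by 33 − 4 = hour 29 achieves that.
Since final review (must start by hour 29) depends on it, group study must finish by hour 29. Backing off its 2-hour duration gives a latest start of hour 27.
Error review feeds into group study (must start by hour 27, minus 2-hour gap → hour 25); so error review must finish by hour 25 and therefore start by hour 20.

20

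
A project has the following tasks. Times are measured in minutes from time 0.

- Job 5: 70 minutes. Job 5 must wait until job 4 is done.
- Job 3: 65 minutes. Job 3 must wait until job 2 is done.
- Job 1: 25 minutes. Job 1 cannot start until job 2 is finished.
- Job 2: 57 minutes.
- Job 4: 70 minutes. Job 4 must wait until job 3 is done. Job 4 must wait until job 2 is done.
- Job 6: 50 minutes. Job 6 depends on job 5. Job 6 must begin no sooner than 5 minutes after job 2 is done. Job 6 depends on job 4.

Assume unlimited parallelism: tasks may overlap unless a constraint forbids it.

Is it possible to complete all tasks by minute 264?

Nothing blocks job 2, so it runs from minute 0 to minute 57.
Job 3 waits on job 2 (finishes minute 57), so it starts at minute 57 and finishes at 57 + 65 = minute 122.
Job 4 has to wait for job 3 (finishes minute 122); job 2 (finishes minute 57). The latest of these is minute 122, so job 4 runs minute 122 to 122 + 70 = minute 192.
After job 4 (finishes minute 192), job 5 can start at minute 192 and finishes at minute 262.
Job 6 has to wait for job 5 (finishes minute 262); job 2 (finishes minute 57, plus 5-minute gap → minute 62); job 4 (finishes minute 192). The latest of these is minute 262, so job 6 runs minute 262 to 262 + 50 = minute 312.
Job 1 waits on job 2 (finishes minute 57), so it starts at minute 57 and finishes at 57 + 25 = minute 82.
The earliest everything can be done is minute 312, which is after the deadline of 264, so it is not possible.

No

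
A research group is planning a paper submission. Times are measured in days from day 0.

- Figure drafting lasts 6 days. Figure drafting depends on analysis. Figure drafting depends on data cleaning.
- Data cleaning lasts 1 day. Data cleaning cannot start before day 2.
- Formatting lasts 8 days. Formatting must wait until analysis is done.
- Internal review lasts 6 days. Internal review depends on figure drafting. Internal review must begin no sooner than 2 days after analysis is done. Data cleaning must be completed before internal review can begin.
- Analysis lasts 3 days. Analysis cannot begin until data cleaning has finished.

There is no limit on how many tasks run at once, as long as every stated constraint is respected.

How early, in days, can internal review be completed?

Data cleaning waits on its own release at day 2, so it starts at day 2 and finishes at 2 + 1 = day 3.
After data cleaning (finishes day 3), analysis can start at day 3 and finishes at day 6.
Figure drafting cannot start until analysis (finishes day 6); data cleaning (finishes day 3). The controlling bound is day 6, so figure drafting finishes at 6 + 6 = day 12.
For internal review: figure drafting (finishes day 12); analysis (finishes day 6, plus 2-day gap → day 8); data cleaning (finishes day 3). Taking the maximum gives a start of day 12, and it finishes at 12 + 6 = day 18.

18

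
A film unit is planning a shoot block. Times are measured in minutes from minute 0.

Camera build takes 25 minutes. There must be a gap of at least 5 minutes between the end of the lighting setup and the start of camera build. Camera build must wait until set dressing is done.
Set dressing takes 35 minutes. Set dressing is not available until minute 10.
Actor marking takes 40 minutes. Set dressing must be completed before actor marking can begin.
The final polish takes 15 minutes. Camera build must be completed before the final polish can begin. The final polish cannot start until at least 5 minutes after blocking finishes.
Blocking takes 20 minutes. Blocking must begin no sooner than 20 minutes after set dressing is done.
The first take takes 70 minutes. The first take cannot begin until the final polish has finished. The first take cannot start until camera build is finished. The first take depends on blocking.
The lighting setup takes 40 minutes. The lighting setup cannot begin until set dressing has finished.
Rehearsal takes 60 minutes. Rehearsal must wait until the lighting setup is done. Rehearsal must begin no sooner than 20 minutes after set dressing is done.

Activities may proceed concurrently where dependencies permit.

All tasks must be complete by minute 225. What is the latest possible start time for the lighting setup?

To finish by minute 225, the first take (duration 70) must start no later than minute 155.
The final polish has to be done before the first take (must start by minute 155). That means finishing by minute 155, i.e. starting by 155 − 15 = minute 140.
For camera build: the final polish (must start by minute 140); the first take (must start by minute 155). The most restrictive is minute 140; with a 25-minute duration, camera build must start by minute 115.
Rehearsal must finish by minute 225; it takes 60 minutes, so it must start by 225 − 60 = minute 165.
The lighting setup feeds camera build (must start by minute 115, minus 5-minute gap → minute 110); rehearsal (must start by minute 165). Taking the minimum, the lighting setup must finish by minute 110 and start by 110 − 40 = minute 70.

70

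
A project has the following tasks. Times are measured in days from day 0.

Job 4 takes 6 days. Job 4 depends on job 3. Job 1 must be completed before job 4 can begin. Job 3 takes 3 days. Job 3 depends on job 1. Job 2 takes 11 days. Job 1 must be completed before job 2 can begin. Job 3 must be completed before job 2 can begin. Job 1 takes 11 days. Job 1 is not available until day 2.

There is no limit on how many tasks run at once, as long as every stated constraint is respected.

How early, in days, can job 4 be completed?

After its own release at day 2, job 1 can start at day 2 and finishes at day 13.
Job 3 waits on job 1 (finishes day 13), so it starts at day 13 and finishes at 13 + 3 = day 16.
Job 4 needs all of job 3 (finishes day 16); job 1 (finishes day 13). That puts its earliest start at day 16; it finishes at 16 + 6 = day 22.

22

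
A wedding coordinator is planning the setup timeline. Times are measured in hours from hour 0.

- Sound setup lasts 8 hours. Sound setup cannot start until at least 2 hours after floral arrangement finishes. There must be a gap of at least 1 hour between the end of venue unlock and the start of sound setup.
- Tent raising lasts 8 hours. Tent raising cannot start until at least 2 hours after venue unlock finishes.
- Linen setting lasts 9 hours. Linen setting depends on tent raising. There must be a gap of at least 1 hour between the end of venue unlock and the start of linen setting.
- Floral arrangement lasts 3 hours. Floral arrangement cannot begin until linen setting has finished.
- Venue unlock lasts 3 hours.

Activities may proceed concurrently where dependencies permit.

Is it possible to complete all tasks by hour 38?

Venue unlock has no prerequisites, so it starts at hour 0 and finishes at hour 3.
Tent raising cannot begin until venue unlock (finishes hour 3, plus 2-hour gap → hour 5). It runs from hour 5 to 5 + 8 = hour 13.
Linen setting has to wait for tent raising (finishes hour 13); venue unlock (finishes hour 3, plus 1-hour gap → hour 4). The latest of these is hour 13, so linen setting runs hour 13 to 13 + 9 = hour 22.
After linen setting (finishes hour 22), floral arrangement can start at hour 22 and finishes at hour 25.
Sound setup cannot start until floral arrangement (finishes hour 25, plus 2-hour gap → hour 27); venue unlock (finishes hour 3, plus 1-hour gap → hour 4). The controlling bound is hour 27, so sound setup finishes at 27 + 8 = hour 35.
Every task is finished by hour 35, which is no later than the deadline of 38, so the schedule is feasible.

Yes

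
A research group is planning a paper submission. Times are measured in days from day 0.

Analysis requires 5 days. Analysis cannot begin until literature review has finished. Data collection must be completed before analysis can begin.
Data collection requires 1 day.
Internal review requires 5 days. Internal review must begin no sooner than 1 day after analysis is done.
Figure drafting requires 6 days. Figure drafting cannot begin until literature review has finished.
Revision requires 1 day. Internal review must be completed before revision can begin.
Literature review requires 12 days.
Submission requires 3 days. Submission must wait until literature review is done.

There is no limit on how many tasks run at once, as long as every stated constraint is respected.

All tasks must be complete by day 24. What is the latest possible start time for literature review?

Revision has no dependents, so it just needs to finish by day 24. Starting by 24 − 1 = day 23 achieves that.
Internal review has to be done before revision (must start by day 23). That means finishing by day 23, i.e. starting by 23 − 5 = day 18.
Analysis feeds into internal review (must start by day 18, minus 1-day gap → day 17); so analysis must finish by day 17 and therefore start by day 12.
Figure drafting must finish by day 24; it takes 6 days, so it must start by 24 − 6 = day 18.
Submission has no dependents, so it just needs to finish by day 24. Starting by 24 − 3 = day 21 achieves that.
Literature review feeds analysis (must start by day 12); figure drafting (must start by day 18); submission (must start by day 21). Taking the minimum, literature review must finish by day 12 and start by 12 − 12 = day 0.

0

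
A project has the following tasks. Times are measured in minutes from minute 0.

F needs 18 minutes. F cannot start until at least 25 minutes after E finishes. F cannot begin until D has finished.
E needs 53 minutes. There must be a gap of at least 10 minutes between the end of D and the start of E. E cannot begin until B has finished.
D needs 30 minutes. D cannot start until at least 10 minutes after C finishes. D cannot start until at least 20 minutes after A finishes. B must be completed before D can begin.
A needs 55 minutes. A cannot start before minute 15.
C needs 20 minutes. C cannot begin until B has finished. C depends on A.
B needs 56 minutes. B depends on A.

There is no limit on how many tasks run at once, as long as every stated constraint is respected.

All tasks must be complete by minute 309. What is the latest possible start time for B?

87

To finish by minute 309, F (duration 18) must start no later than minute 291.
E feeds into F (must start by minute 291, minus 25-minute gap → minute 266); so E must finish by minute 266 and therefore start by minute 213.
D has several dependents: E (must start by minute 213, minus 10-minute gap → minute 203); F (must start by minute 291). The earliest of those limits is minute 203, so D must start by 203 − 30 = minute 173.
Since D (must start by minute 173, minus 10-minute gap → minute 163) depends on it, C must finish by minute 163. Backing off its 20-minute duration gives a latest start of minute 143.
B has several dependents: C (must start by minute 143); D (must start by minute 173); E (must start by minute 213). The earliest of those limits is minute 143, so B must start by 143 − 56 = minute 87.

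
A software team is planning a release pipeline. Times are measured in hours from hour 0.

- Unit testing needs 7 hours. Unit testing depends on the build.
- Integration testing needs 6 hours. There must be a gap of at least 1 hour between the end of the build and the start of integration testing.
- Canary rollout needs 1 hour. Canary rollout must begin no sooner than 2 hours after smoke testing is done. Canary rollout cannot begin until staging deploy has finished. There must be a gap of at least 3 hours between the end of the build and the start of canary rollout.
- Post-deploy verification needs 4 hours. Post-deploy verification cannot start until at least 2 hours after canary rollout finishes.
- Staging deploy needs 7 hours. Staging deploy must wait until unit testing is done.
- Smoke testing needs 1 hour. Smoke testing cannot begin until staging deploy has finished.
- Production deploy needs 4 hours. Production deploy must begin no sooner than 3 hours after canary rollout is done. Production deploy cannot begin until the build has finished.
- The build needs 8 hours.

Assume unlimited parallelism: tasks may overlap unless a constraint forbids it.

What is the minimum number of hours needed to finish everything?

The build can start immediately at hour 0; it finishes at hour 8.
Integration testing cannot begin until the build (finishes hour 8, plus 1-hour gap → hour 9). It runs from hour 9 to 9 + 6 = hour 15.
Unit testing cannot begin until the build (finishes hour 8). It runs from hour 8 to 8 + 7 = hour 15.
Staging deploy cannot begin until unit testing (finishes hour 15). It runs from hour 15 to 15 + 7 = hour 22.
Smoke testing cannot begin until staging deploy (finishes hour 22). It runs from hour 22 to 22 + 1 = hour 23.
Canary rollout has to wait for smoke testing (finishes hour 23, plus 2-hour gap → hour 25); staging deploy (finishes hour 22); the build (finishes hour 8, plus 3-hour gap → hour 11). The latest of these is hour 25, so canary rollout runs hour 25 to 25 + 1 = hour 26.
Post-deploy verification cannot begin until canary rollout (finishes hour 26, plus 2-hour gap → hour 28). It runs from hour 28 to 28 + 4 = hour 32.
Production deploy has to wait for canary rollout (finishes hour 26, plus 3-hour gap → hour 29); the build (finishes hour 8). The latest of these is hour 29, so production deploy runs hour 29 to 29 + 4 = hour 33.
All tasks are finished once the last one completes. Finish times: The build at 8, Unit testing at 15, Integration testing at 15, Staging deploy at 22, Smoke testing at 23, Canary rollout at 26, Production deploy at 33, Post-deploy verification at 32. The latest is hour 33.

33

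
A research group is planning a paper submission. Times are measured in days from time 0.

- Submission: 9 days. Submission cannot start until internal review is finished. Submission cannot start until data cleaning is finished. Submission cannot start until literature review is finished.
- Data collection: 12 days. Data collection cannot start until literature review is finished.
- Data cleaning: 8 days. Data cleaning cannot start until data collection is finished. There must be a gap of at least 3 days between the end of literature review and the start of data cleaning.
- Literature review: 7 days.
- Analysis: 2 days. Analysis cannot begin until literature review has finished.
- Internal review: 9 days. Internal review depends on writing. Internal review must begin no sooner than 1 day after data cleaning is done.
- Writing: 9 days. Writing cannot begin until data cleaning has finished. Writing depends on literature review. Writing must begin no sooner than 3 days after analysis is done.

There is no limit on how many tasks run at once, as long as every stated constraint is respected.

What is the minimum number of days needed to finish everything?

Literature review has no prerequisites, so it starts at day 0 and finishes at day 7.
Analysis cannot begin until literature review (finishes day 7). It runs from day 7 to 7 + 2 = day 9.
After literature review (finishes day 7), data collection can start at day 7 and finishes at day 19.
Data cleaning cannot start until data collection (finishes day 19); literature review (finishes day 7, plus 3-day gap → day 10). The controlling bound is day 19, so data cleaning finishes at 19 + 8 = day 27.
Writing needs all of data cleaning (finishes day 27); literature review (finishes day 7); analysis (finishes day 9, plus 3-day gap → day 12). That puts its earliest start at day 27; it finishes at 27 + 9 = day 36.
Internal review needs all of writing (finishes day 36); data cleaning (finishes day 27, plus 1-day gap → day 28). That puts its earliest start at day 36; it finishes at 36 + 9 = day 45.
Submission needs all of internal review (finishes day 45); data cleaning (finishes day 27); literature review (finishes day 7). That puts its earliest start at day 45; it finishes at 45 + 9 = day 54.
All tasks are finished once the last one completes. Finish times: Literature review at 7, Data collection at 19, Data cleaning at 27, Analysis at 9, Writing at 36, Internal review at 45, Submission at 54. The latest is day 54.

54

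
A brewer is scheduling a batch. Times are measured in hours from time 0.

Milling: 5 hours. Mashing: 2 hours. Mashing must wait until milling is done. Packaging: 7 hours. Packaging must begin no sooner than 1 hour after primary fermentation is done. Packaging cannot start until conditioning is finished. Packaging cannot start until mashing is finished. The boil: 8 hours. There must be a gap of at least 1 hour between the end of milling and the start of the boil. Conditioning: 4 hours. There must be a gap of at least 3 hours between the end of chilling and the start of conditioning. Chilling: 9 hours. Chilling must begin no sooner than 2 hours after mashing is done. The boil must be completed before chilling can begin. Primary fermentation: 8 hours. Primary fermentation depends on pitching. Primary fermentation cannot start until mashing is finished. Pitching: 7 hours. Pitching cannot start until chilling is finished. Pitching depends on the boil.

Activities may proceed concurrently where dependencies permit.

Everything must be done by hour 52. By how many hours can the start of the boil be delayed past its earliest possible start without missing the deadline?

Nothing blocks milling, so it runs from hour 0 to hour 5.
The boil waits on milling (finishes hour 5, plus 1-hour gap → hour 6), so it starts at hour 6 and finishes at 6 + 8 = hour 14.

Working backward from the deadline:
To finish by hour 52, packaging (duration 7) must start no later than hour 45.
Primary fermentation must finish before packaging (must start by hour 45, minus 1-hour gap → hour 44). With an 8-hour duration, primary fermentation must start by 44 − 8 = hour 36.
Pitching has to be done before primary fermentation (must start by hour 36). That means finishing by hour 36, i.e. starting by 36 − 7 = hour 29.
Conditioning must finish before packaging (must start by hour 45). With a 4-hour duration, conditioning must start by 45 − 4 = hour 41.
Chilling has several dependents: pitching (must start by hour 29); conditioning (must start by hour 41, minus 3-hour gap → hour 38). The earliest of those limits is hour 29, so chilling must start by 29 − 9 = hour 20.
The boil has several dependents: chilling (must start by hour 20); pitching (must start by hour 29). The earliest of those limits is hour 20, so the boil must start by 20 − 8 = hour 12.
So the boil can start as early as hour 6 and as late as hour 12, giving 12 − 6 = 6 hours of slack.

6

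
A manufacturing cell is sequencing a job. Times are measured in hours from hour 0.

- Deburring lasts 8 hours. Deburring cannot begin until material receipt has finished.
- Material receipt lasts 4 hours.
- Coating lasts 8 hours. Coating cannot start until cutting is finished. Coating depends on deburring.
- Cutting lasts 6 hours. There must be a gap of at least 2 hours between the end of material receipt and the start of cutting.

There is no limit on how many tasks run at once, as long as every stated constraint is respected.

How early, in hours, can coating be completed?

Material receipt can start immediately at hour 0; it finishes at hour 4.
Deburring cannot begin until material receipt (finishes hour 4). It runs from hour 4 to 4 + 8 = hour 12.
Cutting waits on material receipt (finishes hour 4, plus 2-hour gap → hour 6), so it starts at hour 6 and finishes at 6 + 6 = hour 12.
Coating has to wait for cutting (finishes hour 12); deburring (finishes hour 12). The latest of these is hour 12, so coating runs hour 12 to 12 + 8 = hour 20.

20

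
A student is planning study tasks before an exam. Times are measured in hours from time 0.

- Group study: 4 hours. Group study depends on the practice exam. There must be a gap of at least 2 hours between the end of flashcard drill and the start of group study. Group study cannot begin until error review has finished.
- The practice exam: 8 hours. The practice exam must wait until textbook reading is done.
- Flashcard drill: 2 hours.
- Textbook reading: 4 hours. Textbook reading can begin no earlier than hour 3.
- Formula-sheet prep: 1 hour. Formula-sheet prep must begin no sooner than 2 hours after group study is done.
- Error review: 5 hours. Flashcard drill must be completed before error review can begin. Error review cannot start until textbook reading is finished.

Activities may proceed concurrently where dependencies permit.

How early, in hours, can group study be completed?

19

Flashcard drill can start immediately at hour 0; it finishes at hour 2.
After its own release at hour 3, textbook reading can start at hour 3 and finishes at hour 7.
Error review cannot start until flashcard drill (finishes hour 2); textbook reading (finishes hour 7). The controlling bound is hour 7, so error review finishes at 7 + 5 = hour 12.
The practice exam waits on textbook reading (finishes hour 7), so it starts at hour 7 and finishes at 7 + 8 = hour 15.
Group study has to wait for the practice exam (finishes hour 15); flashcard drill (finishes hour 2, plus 2-hour gap → hour 4); error review (finishes hour 12). The latest of these is hour 15, so group study runs hour 15 to 15 + 4 = hour 19.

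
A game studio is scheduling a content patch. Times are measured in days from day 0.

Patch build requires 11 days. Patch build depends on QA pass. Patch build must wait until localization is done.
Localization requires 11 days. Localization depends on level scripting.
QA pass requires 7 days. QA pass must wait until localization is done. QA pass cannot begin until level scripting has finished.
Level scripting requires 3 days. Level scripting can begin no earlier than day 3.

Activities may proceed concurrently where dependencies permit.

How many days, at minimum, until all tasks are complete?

35

Level scripting waits on its own release at day 3, so it starts at day 3 and finishes at 3 + 3 = day 6.
Localization waits on level scripting (finishes day 6), so it starts at day 6 and finishes at 6 + 11 = day 17.
QA pass needs all of localization (finishes day 17); level scripting (finishes day 6). That puts its earliest start at day 17; it finishes at 17 + 7 = day 24.
Patch build needs all of QA pass (finishes day 24); localization (finishes day 17). That puts its earliest start at day 24; it finishes at 24 + 11 = day 35.
All tasks are finished once the last one completes. Finish times: Level scripting at 6, Localization at 17, QA pass at 24, Patch build at 35. The latest is day 35.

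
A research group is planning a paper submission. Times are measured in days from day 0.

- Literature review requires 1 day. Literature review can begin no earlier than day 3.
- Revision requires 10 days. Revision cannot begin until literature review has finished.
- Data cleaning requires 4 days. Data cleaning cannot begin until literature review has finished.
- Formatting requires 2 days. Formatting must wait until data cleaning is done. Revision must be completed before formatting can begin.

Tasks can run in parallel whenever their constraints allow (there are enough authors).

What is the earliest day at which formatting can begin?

14

After its own release at day 3, literature review can start at day 3 and finishes at day 4.
Revision waits on literature review (finishes day 4), so it starts at day 4 and finishes at 4 + 10 = day 14.
Data cleaning waits on literature review (finishes day 4), so it starts at day 4 and finishes at 4 + 4 = day 8.
Formatting waits on data cleaning (finishes day 8); revision (finishes day 14). The latest of these is day 14, which is the earliest formatting can start.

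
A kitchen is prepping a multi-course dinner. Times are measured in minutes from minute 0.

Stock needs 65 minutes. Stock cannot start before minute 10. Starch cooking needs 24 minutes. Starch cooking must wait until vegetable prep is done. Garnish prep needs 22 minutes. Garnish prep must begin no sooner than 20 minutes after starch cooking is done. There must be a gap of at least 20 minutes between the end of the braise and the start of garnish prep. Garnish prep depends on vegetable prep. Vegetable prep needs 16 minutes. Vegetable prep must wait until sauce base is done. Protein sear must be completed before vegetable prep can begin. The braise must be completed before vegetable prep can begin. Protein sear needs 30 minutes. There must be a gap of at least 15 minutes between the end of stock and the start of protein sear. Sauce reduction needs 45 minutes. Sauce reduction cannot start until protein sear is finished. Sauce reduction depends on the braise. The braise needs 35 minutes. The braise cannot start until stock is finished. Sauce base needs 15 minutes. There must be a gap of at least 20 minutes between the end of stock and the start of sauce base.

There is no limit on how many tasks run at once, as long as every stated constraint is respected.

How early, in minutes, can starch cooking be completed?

160

Stock cannot begin until its own release at minute 10. It runs from minute 10 to 10 + 65 = minute 75.
Protein sear waits on stock (finishes minute 75, plus 15-minute gap → minute 90), so it starts at minute 90 and finishes at 90 + 30 = minute 120.
After stock (finishes minute 75), the braise can start at minute 75 and finishes at minute 110.
After stock (finishes minute 75, plus 20-minute gap → minute 95), sauce base can start at minute 95 and finishes at minute 110.
Vegetable prep needs all of sauce base (finishes minute 110); protein sear (finishes minute 120); the braise (finishes minute 110). That puts its earliest start at minute 120; it finishes at 120 + 16 = minute 136.
Starch cooking cannot begin until vegetable prep (finishes minute 136). It runs from minute 136 to 136 + 24 = minute 160.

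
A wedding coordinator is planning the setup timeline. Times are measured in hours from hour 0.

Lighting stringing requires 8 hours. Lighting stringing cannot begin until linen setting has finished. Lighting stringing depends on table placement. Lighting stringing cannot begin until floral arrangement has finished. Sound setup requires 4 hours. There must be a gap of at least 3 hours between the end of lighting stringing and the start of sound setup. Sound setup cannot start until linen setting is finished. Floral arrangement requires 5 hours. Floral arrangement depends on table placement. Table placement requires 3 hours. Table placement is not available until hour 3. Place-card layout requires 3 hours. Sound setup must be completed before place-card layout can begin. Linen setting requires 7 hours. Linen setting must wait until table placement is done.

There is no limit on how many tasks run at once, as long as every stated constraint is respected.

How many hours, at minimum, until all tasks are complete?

31

Table placement cannot begin until its own release at hour 3. It runs from hour 3 to 3 + 3 = hour 6.
Floral arrangement waits on table placement (finishes hour 6), so it starts at hour 6 and finishes at 6 + 5 = hour 11.
Linen setting waits on table placement (finishes hour 6), so it starts at hour 6 and finishes at 6 + 7 = hour 13.
Lighting stringing cannot start until linen setting (finishes hour 13); table placement (finishes hour 6); floral arrangement (finishes hour 11). The controlling bound is hour 13, so lighting stringing finishes at 13 + 8 = hour 21.
Sound setup cannot start until lighting stringing (finishes hour 21, plus 3-hour gap → hour 24); linen setting (finishes hour 13). The controlling bound is hour 24, so sound setup finishes at 24 + 4 = hour 28.
Place-card layout cannot begin until sound setup (finishes hour 28). It runs from hour 28 to 28 + 3 = hour 31.
All tasks are finished once the last one completes. Finish times: Table placement at 6, Linen setting at 13, Floral arrangement at 11, Lighting stringing at 21, Sound setup at 28, Place-card layout at 31. The latest is hour 31.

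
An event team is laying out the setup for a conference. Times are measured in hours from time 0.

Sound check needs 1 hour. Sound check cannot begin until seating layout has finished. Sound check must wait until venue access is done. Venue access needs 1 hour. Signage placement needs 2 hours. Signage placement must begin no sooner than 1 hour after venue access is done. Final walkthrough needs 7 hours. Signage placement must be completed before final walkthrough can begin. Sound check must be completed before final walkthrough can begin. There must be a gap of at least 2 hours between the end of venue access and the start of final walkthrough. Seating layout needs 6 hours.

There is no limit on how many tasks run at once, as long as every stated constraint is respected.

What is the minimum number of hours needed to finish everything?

Seating layout has no prerequisites, so it starts at hour 0 and finishes at hour 6.
Venue access has no prerequisites, so it starts at hour 0 and finishes at hour 1.
Sound check needs all of seating layout (finishes hour 6); venue access (finishes hour 1). That puts its earliest start at hour 6; it finishes at 6 + 1 = hour 7.
Signage placement waits on venue access (finishes hour 1, plus 1-hour gap → hour 2), so it starts at hour 2 and finishes at 2 + 2 = hour 4.
Final walkthrough cannot start until signage placement (finishes hour 4); sound check (finishes hour 7); venue access (finishes hour 1, plus 2-hour gap → hour 3). The controlling bound is hour 7, so final walkthrough finishes at 7 + 7 = hour 14.
All tasks are finished once the last one completes. Finish times: Venue access at 1, Seating layout at 6, Signage placement at 4, Sound check at 7, Final walkthrough at 14. The latest is hour 14.

14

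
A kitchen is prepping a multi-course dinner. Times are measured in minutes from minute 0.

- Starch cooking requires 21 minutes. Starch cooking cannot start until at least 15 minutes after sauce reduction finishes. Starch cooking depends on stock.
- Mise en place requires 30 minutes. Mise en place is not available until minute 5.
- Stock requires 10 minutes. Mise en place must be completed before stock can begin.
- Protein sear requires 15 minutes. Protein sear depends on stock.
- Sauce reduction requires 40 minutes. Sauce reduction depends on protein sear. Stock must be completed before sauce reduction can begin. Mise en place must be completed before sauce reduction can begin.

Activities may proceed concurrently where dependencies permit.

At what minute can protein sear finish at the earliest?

60

Mise en place waits on its own release at minute 5, so it starts at minute 5 and finishes at 5 + 30 = minute 35.
After mise en place (finishes minute 35), stock can start at minute 35 and finishes at minute 45.
Protein sear waits on stock (finishes minute 45), so it starts at minute 45 and finishes at 45 + 15 = minute 60.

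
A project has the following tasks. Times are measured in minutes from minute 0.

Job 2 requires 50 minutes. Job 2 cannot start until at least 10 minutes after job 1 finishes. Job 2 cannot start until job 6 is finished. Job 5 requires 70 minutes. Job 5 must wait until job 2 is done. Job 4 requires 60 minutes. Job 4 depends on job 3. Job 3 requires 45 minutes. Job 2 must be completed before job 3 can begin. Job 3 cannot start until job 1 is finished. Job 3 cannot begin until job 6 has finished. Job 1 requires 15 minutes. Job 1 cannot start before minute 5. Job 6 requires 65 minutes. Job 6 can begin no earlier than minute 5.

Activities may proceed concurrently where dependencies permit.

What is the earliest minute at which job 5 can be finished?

190

Job 6 waits on its own release at minute 5, so it starts at minute 5 and finishes at 5 + 65 = minute 70.
Job 1 cannot begin until its own release at minute 5. It runs from minute 5 to 5 + 15 = minute 20.
For job 2: job 1 (finishes minute 20, plus 10-minute gap → minute 30); job 6 (finishes minute 70). Taking the maximum gives a start of minute 70, and it finishes at 70 + 50 = minute 120.
After job 2 (finishes minute 120), job 5 can start at minute 120 and finishes at minute 190.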